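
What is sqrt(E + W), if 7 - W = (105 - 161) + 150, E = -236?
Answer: I*sqrt(323) ≈ 17.972*I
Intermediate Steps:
W = -87 (W = 7 - ((105 - 161) + 150) = 7 - (-56 + 150) = 7 - 1*94 = 7 - 94 = -87)
sqrt(E + W) = sqrt(-236 - 87) = sqrt(-323) = I*sqrt(323)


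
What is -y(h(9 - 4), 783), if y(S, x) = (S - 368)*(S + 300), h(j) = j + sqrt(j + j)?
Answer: 110705 + 58*sqrt(10) ≈ 1.1089e+5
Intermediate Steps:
h(j) = j + sqrt(2)*sqrt(j) (h(j) = j + sqrt(2*j) = j + sqrt(2)*sqrt(j))
y(S, x) = (-368 + S)*(300 + S)
-y(h(9 - 4), 783) = -(-110400 + ((9 - 4) + sqrt(2)*sqrt(9 - 4))**2 - 68*((9 - 4) + sqrt(2)*sqrt(9 - 4))) = -(-110400 + (5 + sqrt(2)*sqrt(5))**2 - 68*(5 + sqrt(2)*sqrt(5))) = -(-110400 + (5 + sqrt(10))**2 - 68*(5 + sqrt(10))) = -(-110400 + (5 + sqrt(10))**2 + (-340 - 68*sqrt(10))) = -(-110740 + (5 + sqrt(10))**2 - 68*sqrt(10)) = 110740 - (5 + sqrt(10))**2 + 68*sqrt(10)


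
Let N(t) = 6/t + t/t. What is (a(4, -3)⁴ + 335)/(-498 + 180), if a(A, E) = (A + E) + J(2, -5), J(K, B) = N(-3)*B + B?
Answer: -56/53 ≈ -1.0566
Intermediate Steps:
N(t) = 1 + 6/t (N(t) = 6/t + 1 = 1 + 6/t)
J(K, B) = 0 (J(K, B) = ((6 - 3)/(-3))*B + B = (-⅓*3)*B + B = -B + B = 0)
a(A, E) = A + E (a(A, E) = (A + E) + 0 = A + E)
(a(4, -3)⁴ + 335)/(-498 + 180) = ((4 - 3)⁴ + 335)/(-498 + 180) = (1⁴ + 335)/(-318) = (1 + 335)*(-1/318) = 336*(-1/318) = -56/53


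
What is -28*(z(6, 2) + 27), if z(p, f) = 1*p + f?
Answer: -980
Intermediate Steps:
z(p, f) = f + p (z(p, f) = p + f = f + p)
-28*(z(6, 2) + 27) = -28*((2 + 6) + 27) = -28*(8 + 27) = -28*35 = -980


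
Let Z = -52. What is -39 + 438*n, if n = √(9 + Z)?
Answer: -39 + 438*I*√43 ≈ -39.0 + 2872.2*I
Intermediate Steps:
n = I*√43 (n = √(9 - 52) = √(-43) = I*√43 ≈ 6.5574*I)
-39 + 438*n = -39 + 438*(I*√43) = -39 + 438*I*√43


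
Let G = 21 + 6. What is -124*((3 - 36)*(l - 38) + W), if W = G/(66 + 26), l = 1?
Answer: -3483129/23 ≈ -1.5144e+5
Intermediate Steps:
G = 27
W = 27/92 (W = 27/(66 + 26) = 27/92 ≈ 0.29348)
-124*((3 - 36)*(l - 38) + W) = -124*((3 - 36)*(1 - 38) + 27/92) = -124*(-33*(-37) + 27/92) = -124*(1221 + 27/92) = -124*112359/92 = -3483129/23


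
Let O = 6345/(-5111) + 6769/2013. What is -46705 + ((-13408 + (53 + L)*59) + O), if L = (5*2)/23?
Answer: -13478263763882/236634189 ≈ -56958.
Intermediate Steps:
O = 21823874/10288443 (O = 6345*(-1/5111) + 6769*(1/2013) = -6345/5111 + 6769/2013 = 21823874/10288443 ≈ 2.1212)
L = 10/23 (L = 10*(1/23) = 10/23 ≈ 0.43478)
-46705 + ((-13408 + (53 + L)*59) + O) = -46705 + ((-13408 + (53 + 10/23)*59) + 21823874/10288443) = -46705 + ((-13408 + (1229/23)*59) + 21823874/10288443) = -46705 + ((-13408 + 72511/23) + 21823874/10288443) = -46705 + (-235873/23 + 21823874/10288443) = -46705 - 2426263966637/236634189 = -13478263763882/236634189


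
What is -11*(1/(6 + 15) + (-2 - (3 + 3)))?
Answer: 1837/21 ≈ 87.476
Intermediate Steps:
-11*(1/(6 + 15) + (-2 - (3 + 3))) = -11*(1/21 + (-2 - 1*6)) = -11*(1/21 + (-2 - 6)) = -11*(1/21 - 8) = -11*(-167/21) = 1837/21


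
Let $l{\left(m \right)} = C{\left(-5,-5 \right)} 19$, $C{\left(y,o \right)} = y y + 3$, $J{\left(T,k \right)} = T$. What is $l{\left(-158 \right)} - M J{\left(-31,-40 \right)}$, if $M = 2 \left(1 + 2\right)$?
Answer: $718$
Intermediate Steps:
$M = 6$ ($M = 2 \cdot 3 = 6$)
$C{\left(y,o \right)} = 3 + y^{2}$ ($C{\left(y,o \right)} = y^{2} + 3 = 3 + y^{2}$)
$l{\left(m \right)} = 532$ ($l{\left(m \right)} = \left(3 + \left(-5\right)^{2}\right) 19 = \left(3 + 25\right) 19 = 28 \cdot 19 = 532$)
$l{\left(-158 \right)} - M J{\left(-31,-40 \right)} = 532 - 6 \left(-31\right) = 532 - -186 = 532 + 186 = 718$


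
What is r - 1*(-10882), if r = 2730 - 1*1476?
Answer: 12136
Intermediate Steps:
r = 1254 (r = 2730 - 1476 = 1254)
r - 1*(-10882) = 1254 - 1*(-10882) = 1254 + 10882 = 12136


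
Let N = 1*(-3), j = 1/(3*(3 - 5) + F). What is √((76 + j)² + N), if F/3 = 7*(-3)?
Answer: √27474766/69 ≈ 75.966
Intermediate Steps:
F = -63 (F = 3*(7*(-3)) = 3*(-21) = -63)
j = -1/69 (j = 1/(3*(3 - 5) - 63) = 1/(3*(-2) - 63) = 1/(-6 - 63) = 1/(-69) = -1/69 ≈ -0.014493)
N = -3
√((76 + j)² + N) = √((76 - 1/69)² - 3) = √((5243/69)² - 3) = √(27489049/4761 - 3) = √(27474766/4761) = √27474766/69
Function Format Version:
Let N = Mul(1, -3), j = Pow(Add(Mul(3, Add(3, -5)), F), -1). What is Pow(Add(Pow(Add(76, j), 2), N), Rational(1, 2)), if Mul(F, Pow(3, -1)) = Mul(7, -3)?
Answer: Mul(Rational(1, 69), Pow(27474766, Rational(1, 2))) ≈ 75.966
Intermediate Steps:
F = -63 (F = Mul(3, Mul(7, -3)) = Mul(3, -21) = -63)
j = Rational(-1, 69) (j = Pow(Add(Mul(3, Add(3, -5)), -63), -1) = Pow(Add(Mul(3, -2), -63), -1) = Pow(Add(-6, -63), -1) = Pow(-69, -1) = Rational(-1, 69) ≈ -0.014493)
N = -3
Pow(Add(Pow(Add(76, j), 2), N), Rational(1, 2)) = Pow(Add(Pow(Add(76, Rational(-1, 69)), 2), -3), Rational(1, 2)) = Pow(Add(Pow(Rational(5243, 69), 2), -3), Rational(1, 2)) = Pow(Add(Rational(27489049, 4761), -3), Rational(1, 2)) = Pow(Rational(27474766, 4761), Rational(1, 2)) = Mul(Rational(1, 69), Pow(27474766, Rational(1, 2)))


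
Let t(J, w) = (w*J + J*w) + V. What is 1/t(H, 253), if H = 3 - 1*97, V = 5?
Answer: -1/47559 ≈ -2.1027e-5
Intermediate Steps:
H = -94 (H = 3 - 97 = -94)
t(J, w) = 5 + 2*J*w (t(J, w) = (w*J + J*w) + 5 = (J*w + J*w) + 5 = 2*J*w + 5 = 5 + 2*J*w)
1/t(H, 253) = 1/(5 + 2*(-94)*253) = 1/(5 - 47564) = 1/(-47559) = -1/47559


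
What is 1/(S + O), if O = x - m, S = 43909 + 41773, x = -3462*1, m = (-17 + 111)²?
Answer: 1/73384 ≈ 1.3627e-5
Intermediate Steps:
m = 8836 (m = 94² = 8836)
x = -3462
S = 85682
O = -12298 (O = -3462 - 1*8836 = -3462 - 8836 = -12298)
1/(S + O) = 1/(85682 - 12298) = 1/73384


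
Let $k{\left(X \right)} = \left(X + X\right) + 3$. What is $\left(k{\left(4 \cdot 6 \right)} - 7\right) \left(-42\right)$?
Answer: $-1848$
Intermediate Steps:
$k{\left(X \right)} = 3 + 2 X$ ($k{\left(X \right)} = 2 X + 3 = 3 + 2 X$)
$\left(k{\left(4 \cdot 6 \right)} - 7\right) \left(-42\right) = \left(\left(3 + 2 \cdot 4 \cdot 6\right) - 7\right) \left(-42\right) = \left(\left(3 + 2 \cdot 24\right) - 7\right) \left(-42\right) = \left(\left(3 + 48\right) - 7\right) \left(-42\right) = \left(51 - 7\right) \left(-42\right) = 44 \left(-42\right) = -1848$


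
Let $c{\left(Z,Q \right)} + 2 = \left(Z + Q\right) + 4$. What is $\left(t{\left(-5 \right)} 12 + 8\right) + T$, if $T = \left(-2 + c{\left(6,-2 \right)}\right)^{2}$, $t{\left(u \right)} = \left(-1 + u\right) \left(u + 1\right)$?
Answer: $312$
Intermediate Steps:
$t{\left(u \right)} = \left(1 + u\right) \left(-1 + u\right)$ ($t{\left(u \right)} = \left(-1 + u\right) \left(1 + u\right) = \left(1 + u\right) \left(-1 + u\right)$)
$c{\left(Z,Q \right)} = 2 + Q + Z$ ($c{\left(Z,Q \right)} = -2 + \left(\left(Z + Q\right) + 4\right) = -2 + \left(\left(Q + Z\right) + 4\right) = -2 + \left(4 + Q + Z\right) = 2 + Q + Z$)
$T = 16$ ($T = \left(-2 + \left(2 - 2 + 6\right)\right)^{2} = \left(-2 + 6\right)^{2} = 4^{2} = 16$)
$\left(t{\left(-5 \right)} 12 + 8\right) + T = \left(\left(-1 + \left(-5\right)^{2}\right) 12 + 8\right) + 16 = \left(\left(-1 + 25\right) 12 + 8\right) + 16 = \left(24 \cdot 12 + 8\right) + 16 = \left(288 + 8\right) + 16 = 296 + 16 = 312$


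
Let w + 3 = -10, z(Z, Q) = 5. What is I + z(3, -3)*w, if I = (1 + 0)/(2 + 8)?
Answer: -649/10 ≈ -64.900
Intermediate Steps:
w = -13 (w = -3 - 10 = -13)
I = ⅒ (I = 1/10 = 1*(⅒) = ⅒ ≈ 0.10000)
I + z(3, -3)*w = ⅒ + 5*(-13) = ⅒ - 65 = -649/10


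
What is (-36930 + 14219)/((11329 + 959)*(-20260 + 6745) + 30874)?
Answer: 22711/166041446 ≈ 0.00013678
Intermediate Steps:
(-36930 + 14219)/((11329 + 959)*(-20260 + 6745) + 30874) = -22711/(12288*(-13515) + 30874) = -22711/(-166072320 + 30874) = -22711/(-166041446) = -22711*(-1/166041446) = 22711/166041446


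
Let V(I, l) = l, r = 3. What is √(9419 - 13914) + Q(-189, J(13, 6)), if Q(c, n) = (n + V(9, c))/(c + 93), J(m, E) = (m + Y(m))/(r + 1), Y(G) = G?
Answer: 365/192 + I*√4495 ≈ 1.901 + 67.045*I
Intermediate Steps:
J(m, E) = m/2 (J(m, E) = (m + m)/(3 + 1) = (2*m)/4 = (2*m)*(¼) = m/2)
Q(c, n) = (c + n)/(93 + c) (Q(c, n) = (n + c)/(c + 93) = (c + n)/(93 + c))
√(9419 - 13914) + Q(-189, J(13, 6)) = √(9419 - 13914) + (-189 + (½)*13)/(93 - 189) = √(-4495) + (-189 + 13/2)/(-96) = I*√4495 - 1/96*(-365/2) = I*√4495 + 365/192 = 365/192 + I*√4495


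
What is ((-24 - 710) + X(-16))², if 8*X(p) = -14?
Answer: 8661249/16 ≈ 5.4133e+5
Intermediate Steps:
X(p) = -7/4 (X(p) = (⅛)*(-14) = -7/4)
((-24 - 710) + X(-16))² = ((-24 - 710) - 7/4)² = (-734 - 7/4)² = (-2943/4)² = 8661249/16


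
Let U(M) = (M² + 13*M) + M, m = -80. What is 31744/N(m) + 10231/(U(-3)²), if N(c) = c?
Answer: -2109421/5445 ≈ -387.41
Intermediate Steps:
U(M) = M² + 14*M
31744/N(m) + 10231/(U(-3)²) = 31744/(-80) + 10231/((-3*(14 - 3))²) = 31744*(-1/80) + 10231/((-3*11)²) = -1984/5 + 10231/((-33)²) = -1984/5 + 10231/1089 = -2109421/5445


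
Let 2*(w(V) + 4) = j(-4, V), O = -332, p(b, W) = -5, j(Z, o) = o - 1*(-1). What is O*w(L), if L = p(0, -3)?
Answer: 1992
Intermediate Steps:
j(Z, o) = 1 + o (j(Z, o) = o + 1 = 1 + o)
L = -5
w(V) = -7/2 + V/2 (w(V) = -4 + (1 + V)/2 = -4 + (½ + V/2) = -7/2 + V/2)
O*w(L) = -332*(-7/2 + (½)*(-5)) = -332*(-7/2 - 5/2) = -332*(-6) = 1992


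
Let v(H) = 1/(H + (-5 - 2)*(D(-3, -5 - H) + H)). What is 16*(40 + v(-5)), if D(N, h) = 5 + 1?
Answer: 1916/3 ≈ 638.67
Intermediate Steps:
D(N, h) = 6
v(H) = 1/(-42 - 6*H) (v(H) = 1/(H + (-5 - 2)*(6 + H)) = 1/(H - 7*(6 + H)) = 1/(H + (-42 - 7*H)) = 1/(-42 - 6*H))
16*(40 + v(-5)) = 16*(40 - 1/(42 + 6*(-5))) = 16*(40 - 1/(42 - 30)) = 16*(40 - 1/12) = 16*(479/12) = 1916/3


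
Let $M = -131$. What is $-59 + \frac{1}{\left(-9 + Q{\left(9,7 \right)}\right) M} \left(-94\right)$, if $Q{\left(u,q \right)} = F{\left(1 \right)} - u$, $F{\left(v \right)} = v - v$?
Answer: $- \frac{69608}{1179} \approx -59.04$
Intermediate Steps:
$F{\left(v \right)} = 0$
$Q{\left(u,q \right)} = - u$ ($Q{\left(u,q \right)} = 0 - u = - u$)
$-59 + \frac{1}{\left(-9 + Q{\left(9,7 \right)}\right) M} \left(-94\right) = -59 + \frac{1}{\left(-9 - 9\right) \left(-131\right)} \left(-94\right) = -59 + \frac{1}{-9 - 9} \left(- \frac{1}{131}\right) \left(-94\right) = -59 + \frac{1}{-18} \left(- \frac{1}{131}\right) \left(-94\right) = -59 + \left(- \frac{1}{18}\right) \left(- \frac{1}{131}\right) \left(-94\right) = -59 + \frac{1}{2358} \left(-94\right) = -59 - \frac{47}{1179} = - \frac{69608}{1179}$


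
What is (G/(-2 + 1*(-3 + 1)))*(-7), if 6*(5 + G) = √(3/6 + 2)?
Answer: -35/4 + 7*√10/48 ≈ -8.2888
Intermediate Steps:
G = -5 + √10/12 (G = -5 + √(3/6 + 2)/6 = -5 + √(3*(⅙) + 2)/6 = -5 + √(½ + 2)/6 = -5 + √(5/2)/6 = -5 + (√10/2)/6 = -5 + √10/12 ≈ -4.7365)
(G/(-2 + 1*(-3 + 1)))*(-7) = ((-5 + √10/12)/(-2 + 1*(-3 + 1)))*(-7) = ((-5 + √10/12)/(-2 + 1*(-2)))*(-7) = ((-5 + √10/12)/(-2 - 2))*(-7) = ((-5 + √10/12)/(-4))*(-7) = -(-5 + √10/12)/4*(-7) = (5/4 - √10/48)*(-7) = -35/4 + 7*√10/48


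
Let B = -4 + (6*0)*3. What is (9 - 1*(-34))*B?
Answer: -172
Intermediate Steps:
B = -4 (B = -4 + 0*3 = -4 + 0 = -4)
(9 - 1*(-34))*B = (9 - 1*(-34))*(-4) = (9 + 34)*(-4) = 43*(-4) = -172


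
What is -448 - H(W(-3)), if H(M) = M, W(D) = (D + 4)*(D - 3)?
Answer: -442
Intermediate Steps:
W(D) = (-3 + D)*(4 + D) (W(D) = (4 + D)*(-3 + D) = (-3 + D)*(4 + D))
-448 - H(W(-3)) = -448 - (-12 - 3 + (-3)²) = -448 - (-12 - 3 + 9) = -448 - 1*(-6) = -448 + 6 = -442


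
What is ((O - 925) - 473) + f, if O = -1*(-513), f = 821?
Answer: -64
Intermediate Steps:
O = 513
((O - 925) - 473) + f = ((513 - 925) - 473) + 821 = (-412 - 473) + 821 = -885 + 821 = -64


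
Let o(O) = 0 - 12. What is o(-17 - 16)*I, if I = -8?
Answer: 96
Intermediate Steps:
o(O) = -12
o(-17 - 16)*I = -12*(-8) = 96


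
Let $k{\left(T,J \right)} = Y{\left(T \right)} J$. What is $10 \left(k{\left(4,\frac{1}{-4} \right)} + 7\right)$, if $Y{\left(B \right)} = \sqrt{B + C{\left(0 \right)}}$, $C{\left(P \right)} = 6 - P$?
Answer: $70 - \frac{5 \sqrt{10}}{2} \approx 62.094$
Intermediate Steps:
$Y{\left(B \right)} = \sqrt{6 + B}$ ($Y{\left(B \right)} = \sqrt{B + \left(6 - 0\right)} = \sqrt{B + \left(6 + 0\right)} = \sqrt{B + 6} = \sqrt{6 + B}$)
$k{\left(T,J \right)} = J \sqrt{6 + T}$ ($k{\left(T,J \right)} = \sqrt{6 + T} J = J \sqrt{6 + T}$)
$10 \left(k{\left(4,\frac{1}{-4} \right)} + 7\right) = 10 \left(\frac{\sqrt{6 + 4}}{-4} + 7\right) = 10 \left(- \frac{\sqrt{10}}{4} + 7\right) = 10 \left(7 - \frac{\sqrt{10}}{4}\right) = 70 - \frac{5 \sqrt{10}}{2}$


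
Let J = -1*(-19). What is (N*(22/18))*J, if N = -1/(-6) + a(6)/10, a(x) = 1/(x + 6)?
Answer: 1463/360 ≈ 4.0639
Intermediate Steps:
J = 19
a(x) = 1/(6 + x)
N = 7/40 (N = -1/(-6) + 1/((6 + 6)*10) = -1*(-⅙) + (⅒)/12 = ⅙ + (1/12)*(⅒) = ⅙ + 1/120 = 7/40 ≈ 0.17500)
(N*(22/18))*J = (7*(22/18)/40)*19 = (7*(22*(1/18))/40)*19 = ((7/40)*(11/9))*19 = (77/360)*19 = 1463/360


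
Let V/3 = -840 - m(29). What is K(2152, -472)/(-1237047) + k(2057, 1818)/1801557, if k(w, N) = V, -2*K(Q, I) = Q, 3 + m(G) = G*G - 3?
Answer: -158432809/82541136377 ≈ -0.0019194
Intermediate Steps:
m(G) = -6 + G² (m(G) = -3 + (G*G - 3) = -3 + (G² - 3) = -3 + (-3 + G²) = -6 + G²)
K(Q, I) = -Q/2
V = -5025 (V = 3*(-840 - (-6 + 29²)) = 3*(-840 - (-6 + 841)) = 3*(-840 - 1*835) = 3*(-840 - 835) = 3*(-1675) = -5025)
k(w, N) = -5025
K(2152, -472)/(-1237047) + k(2057, 1818)/1801557 = -½*2152/(-1237047) - 5025/1801557 = -1076*(-1/1237047) - 5025*1/1801557 = 1076/1237047 - 1675/600519 = -158432809/82541136377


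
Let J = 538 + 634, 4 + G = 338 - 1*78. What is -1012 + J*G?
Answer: 299020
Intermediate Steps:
G = 256 (G = -4 + (338 - 1*78) = -4 + (338 - 78) = -4 + 260 = 256)
J = 1172
-1012 + J*G = -1012 + 1172*256 = -1012 + 300032 = 299020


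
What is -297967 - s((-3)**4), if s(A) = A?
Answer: -298048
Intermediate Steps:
-297967 - s((-3)**4) = -297967 - 1*(-3)**4 = -297967 - 1*81 = -297967 - 81 = -298048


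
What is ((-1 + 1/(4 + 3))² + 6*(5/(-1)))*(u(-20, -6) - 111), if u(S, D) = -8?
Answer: 24378/7 ≈ 3482.6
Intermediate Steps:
((-1 + 1/(4 + 3))² + 6*(5/(-1)))*(u(-20, -6) - 111) = ((-1 + 1/(4 + 3))² + 6*(5/(-1)))*(-8 - 111) = ((-1 + 1/7)² + 6*(5*(-1)))*(-119) = ((-1 + ⅐)² + 6*(-5))*(-119) = ((-6/7)² - 30)*(-119) = (36/49 - 30)*(-119) = -1434/49*(-119) = 24378/7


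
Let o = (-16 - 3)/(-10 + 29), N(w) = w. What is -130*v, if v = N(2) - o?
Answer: -390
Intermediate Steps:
o = -1 (o = -19/19 = -19*1/19 = -1)
v = 3 (v = 2 - 1*(-1) = 2 + 1 = 3)
-130*v = -130*3 = -390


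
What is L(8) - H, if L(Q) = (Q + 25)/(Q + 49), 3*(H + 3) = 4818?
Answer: -30446/19 ≈ -1602.4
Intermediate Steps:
H = 1603 (H = -3 + (⅓)*4818 = -3 + 1606 = 1603)
L(Q) = (25 + Q)/(49 + Q)
L(8) - H = (25 + 8)/(49 + 8) - 1*1603 = 33/57 - 1603 = (1/57)*33 - 1603 = 11/19 - 1603 = -30446/19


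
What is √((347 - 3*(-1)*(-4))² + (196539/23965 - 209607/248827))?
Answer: √3990873517134081204242515/5963139055 ≈ 335.01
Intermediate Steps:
√((347 - 3*(-1)*(-4))² + (196539/23965 - 209607/248827)) = √((347 + 3*(-4))² + (196539*(1/23965) - 209607*1/248827)) = √((347 - 12)² + (196539/23965 - 209607/248827)) = √(335² + 43880977998/5963139055) = √(112225 + 43880977998/5963139055) = √(669257161425373/5963139055) = √3990873517134081204242515/5963139055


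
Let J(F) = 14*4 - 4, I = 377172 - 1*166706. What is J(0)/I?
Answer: 26/105233 ≈ 0.00024707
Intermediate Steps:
I = 210466 (I = 377172 - 166706 = 210466)
J(F) = 52 (J(F) = 56 - 4 = 52)
J(0)/I = 52/210466 = 52*(1/210466) = 26/105233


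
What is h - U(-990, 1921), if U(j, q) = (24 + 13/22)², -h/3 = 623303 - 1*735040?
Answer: 161949443/484 ≈ 3.3461e+5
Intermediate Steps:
h = 335211 (h = -3*(623303 - 1*735040) = -3*(623303 - 735040) = -3*(-111737) = 335211)
U(j, q) = 292681/484 (U(j, q) = (24 + 13*(1/22))² = (24 + 13/22)² = (541/22)² = 292681/484)
h - U(-990, 1921) = 335211 - 1*292681/484 = 335211 - 292681/484 = 161949443/484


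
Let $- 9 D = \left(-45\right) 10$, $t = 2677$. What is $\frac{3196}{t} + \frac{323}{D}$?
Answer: $\frac{1024471}{133850} \approx 7.6539$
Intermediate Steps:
$D = 50$ ($D = - \frac{\left(-45\right) 10}{9} = \left(- \frac{1}{9}\right) \left(-450\right) = 50$)
$\frac{3196}{t} + \frac{323}{D} = \frac{3196}{2677} + \frac{323}{50} = \frac{1024471}{133850}$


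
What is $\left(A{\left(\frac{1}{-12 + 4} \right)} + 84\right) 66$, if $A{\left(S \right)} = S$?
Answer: $\frac{22143}{4} \approx 5535.8$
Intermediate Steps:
$\left(A{\left(\frac{1}{-12 + 4} \right)} + 84\right) 66 = \left(\frac{1}{-12 + 4} + 84\right) 66 = \left(\frac{1}{-8} + 84\right) 66 = \left(- \frac{1}{8} + 84\right) 66 = \frac{671}{8} \cdot 66 = \frac{22143}{4}$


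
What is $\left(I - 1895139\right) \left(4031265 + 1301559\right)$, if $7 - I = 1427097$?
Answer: $-17716862544696$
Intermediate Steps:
$I = -1427090$ ($I = 7 - 1427097 = -1427090$)
$\left(I - 1895139\right) \left(4031265 + 1301559\right) = \left(-1427090 - 1895139\right) \left(4031265 + 1301559\right) = \left(-3322229\right) 5332824 = -17716862544696$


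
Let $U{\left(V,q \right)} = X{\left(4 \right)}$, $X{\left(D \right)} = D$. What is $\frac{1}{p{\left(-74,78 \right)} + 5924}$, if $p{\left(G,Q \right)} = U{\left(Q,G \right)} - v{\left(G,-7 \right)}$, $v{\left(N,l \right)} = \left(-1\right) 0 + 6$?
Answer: $\frac{1}{5922} \approx 0.00016886$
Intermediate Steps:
$U{\left(V,q \right)} = 4$
$v{\left(N,l \right)} = 6$ ($v{\left(N,l \right)} = 0 + 6 = 6$)
$p{\left(G,Q \right)} = -2$ ($p{\left(G,Q \right)} = 4 - 6 = -2$)
$\frac{1}{p{\left(-74,78 \right)} + 5924} = \frac{1}{-2 + 5924} = \frac{1}{5922}$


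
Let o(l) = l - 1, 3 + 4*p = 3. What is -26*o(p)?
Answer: 26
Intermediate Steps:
p = 0 (p = -¾ + (¼)*3 = -¾ + ¾ = 0)
o(l) = -1 + l
-26*o(p) = -26*(-1 + 0) = -26*(-1) = 26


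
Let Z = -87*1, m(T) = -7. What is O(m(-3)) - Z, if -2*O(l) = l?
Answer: 181/2 ≈ 90.500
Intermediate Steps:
O(l) = -l/2
Z = -87
O(m(-3)) - Z = -½*(-7) - 1*(-87) = 7/2 + 87 = 181/2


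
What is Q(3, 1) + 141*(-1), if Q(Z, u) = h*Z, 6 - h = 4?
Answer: -135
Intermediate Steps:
h = 2 (h = 6 - 1*4 = 6 - 4 = 2)
Q(Z, u) = 2*Z
Q(3, 1) + 141*(-1) = 2*3 + 141*(-1) = 6 - 141 = -135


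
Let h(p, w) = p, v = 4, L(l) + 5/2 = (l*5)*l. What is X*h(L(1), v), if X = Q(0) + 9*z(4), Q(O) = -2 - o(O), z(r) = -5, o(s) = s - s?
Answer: -235/2 ≈ -117.50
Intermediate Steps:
L(l) = -5/2 + 5*l² (L(l) = -5/2 + (l*5)*l = -5/2 + (5*l)*l = -5/2 + 5*l²)
o(s) = 0
Q(O) = -2 (Q(O) = -2 - 1*0 = -2 + 0 = -2)
X = -47 (X = -2 + 9*(-5) = -2 - 45 = -47)
X*h(L(1), v) = -47*(-5/2 + 5*1²) = -47*(-5/2 + 5*1) = -47*(-5/2 + 5) = -47*5/2 = -235/2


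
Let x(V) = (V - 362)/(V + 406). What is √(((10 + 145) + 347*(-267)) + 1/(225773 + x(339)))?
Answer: I*√2616796773617556669546/168200862 ≈ 304.13*I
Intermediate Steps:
x(V) = (-362 + V)/(406 + V)
√(((10 + 145) + 347*(-267)) + 1/(225773 + x(339))) = √(((10 + 145) + 347*(-267)) + 1/(225773 + (-362 + 339)/(406 + 339))) = √((155 - 92649) + 1/(225773 - 23/745)) = √(-92494 + 1/(225773 + (1/745)*(-23))) = √(-92494 + 1/(225773 - 23/745)) = √(-92494 + 1/(168200862/745)) = √(-92494 + 745/168200862) = √(-15557570529083/168200862) = I*√2616796773617556669546/168200862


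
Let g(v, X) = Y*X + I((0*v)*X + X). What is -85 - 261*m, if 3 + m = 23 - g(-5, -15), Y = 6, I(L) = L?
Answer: -32710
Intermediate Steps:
g(v, X) = 7*X (g(v, X) = 6*X + ((0*v)*X + X) = 6*X + (0*X + X) = 6*X + (0 + X) = 6*X + X = 7*X)
m = 125 (m = -3 + (23 - 7*(-15)) = -3 + (23 - 1*(-105)) = -3 + (23 + 105) = -3 + 128 = 125)
-85 - 261*m = -85 - 261*125 = -85 - 32625 = -32710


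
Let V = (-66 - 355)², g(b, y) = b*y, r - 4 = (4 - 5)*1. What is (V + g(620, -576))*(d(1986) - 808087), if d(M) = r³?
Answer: 145353024740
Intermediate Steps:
r = 3 (r = 4 + (4 - 5)*1 = 4 - 1*1 = 4 - 1 = 3)
V = 177241 (V = (-421)² = 177241)
d(M) = 27 (d(M) = 3³ = 27)
(V + g(620, -576))*(d(1986) - 808087) = (177241 + 620*(-576))*(27 - 808087) = (177241 - 357120)*(-808060) = -179879*(-808060) = 145353024740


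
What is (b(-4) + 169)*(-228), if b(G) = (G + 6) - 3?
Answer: -38304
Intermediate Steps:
b(G) = 3 + G (b(G) = (6 + G) - 3 = 3 + G)
(b(-4) + 169)*(-228) = ((3 - 4) + 169)*(-228) = (-1 + 169)*(-228) = 168*(-228) = -38304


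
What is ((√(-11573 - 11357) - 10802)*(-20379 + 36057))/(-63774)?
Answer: 9408542/3543 - 871*I*√22930/3543 ≈ 2655.5 - 37.226*I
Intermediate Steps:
((√(-11573 - 11357) - 10802)*(-20379 + 36057))/(-63774) = ((√(-22930) - 10802)*15678)*(-1/63774) = ((I*√22930 - 10802)*15678)*(-1/63774) = ((-10802 + I*√22930)*15678)*(-1/63774) = (-169353756 + 15678*I*√22930)*(-1/63774) = 9408542/3543 - 871*I*√22930/3543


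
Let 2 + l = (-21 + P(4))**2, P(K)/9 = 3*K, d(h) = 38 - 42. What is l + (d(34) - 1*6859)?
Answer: 704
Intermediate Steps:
d(h) = -4
P(K) = 27*K (P(K) = 9*(3*K) = 27*K)
l = 7567 (l = -2 + (-21 + 27*4)**2 = -2 + (-21 + 108)**2 = -2 + 87**2 = -2 + 7569 = 7567)
l + (d(34) - 1*6859) = 7567 + (-4 - 1*6859) = 7567 + (-4 - 6859) = 7567 - 6863 = 704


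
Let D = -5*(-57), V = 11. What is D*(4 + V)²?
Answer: 64125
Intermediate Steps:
D = 285
D*(4 + V)² = 285*(4 + 11)² = 285*15² = 285*225 = 64125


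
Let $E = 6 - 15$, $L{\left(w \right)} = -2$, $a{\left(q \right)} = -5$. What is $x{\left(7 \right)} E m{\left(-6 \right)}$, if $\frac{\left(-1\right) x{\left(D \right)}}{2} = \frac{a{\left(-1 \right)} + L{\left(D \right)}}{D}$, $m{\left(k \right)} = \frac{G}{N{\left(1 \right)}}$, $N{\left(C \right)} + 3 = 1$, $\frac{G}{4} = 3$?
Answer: $108$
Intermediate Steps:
$G = 12$ ($G = 4 \cdot 3 = 12$)
$N{\left(C \right)} = -2$ ($N{\left(C \right)} = -3 + 1 = -2$)
$E = -9$ ($E = 6 - 15 = -9$)
$m{\left(k \right)} = -6$ ($m{\left(k \right)} = \frac{12}{-2} = 12 \left(- \frac{1}{2}\right) = -6$)
$x{\left(D \right)} = \frac{14}{D}$ ($x{\left(D \right)} = - 2 \frac{-5 - 2}{D} = - 2 \left(- \frac{7}{D}\right) = \frac{14}{D}$)
$x{\left(7 \right)} E m{\left(-6 \right)} = \frac{14}{7} \left(-9\right) \left(-6\right) = 14 \cdot \frac{1}{7} \left(-9\right) \left(-6\right) = 2 \left(-9\right) \left(-6\right) = \left(-18\right) \left(-6\right) = 108$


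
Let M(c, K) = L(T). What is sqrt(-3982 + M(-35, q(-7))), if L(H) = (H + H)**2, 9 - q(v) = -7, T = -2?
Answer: I*sqrt(3966) ≈ 62.976*I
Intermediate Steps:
q(v) = 16 (q(v) = 9 - 1*(-7) = 9 + 7 = 16)
L(H) = 4*H**2 (L(H) = (2*H)**2 = 4*H**2)
M(c, K) = 16 (M(c, K) = 4*(-2)**2 = 4*4 = 16)
sqrt(-3982 + M(-35, q(-7))) = sqrt(-3982 + 16) = sqrt(-3966) = I*sqrt(3966)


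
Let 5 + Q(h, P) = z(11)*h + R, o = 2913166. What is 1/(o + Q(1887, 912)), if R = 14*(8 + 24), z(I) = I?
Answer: 1/2934366 ≈ 3.4079e-7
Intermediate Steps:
R = 448 (R = 14*32 = 448)
Q(h, P) = 443 + 11*h (Q(h, P) = -5 + (11*h + 448) = -5 + (448 + 11*h) = 443 + 11*h)
1/(o + Q(1887, 912)) = 1/(2913166 + (443 + 11*1887)) = 1/(2913166 + (443 + 20757)) = 1/(2913166 + 21200) = 1/2934366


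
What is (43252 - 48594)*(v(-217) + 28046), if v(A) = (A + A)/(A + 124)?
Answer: -449539984/3 ≈ -1.4985e+8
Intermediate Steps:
v(A) = 2*A/(124 + A) (v(A) = (2*A)/(124 + A) = 2*A/(124 + A))
(43252 - 48594)*(v(-217) + 28046) = (43252 - 48594)*(2*(-217)/(124 - 217) + 28046) = -5342*(2*(-217)/(-93) + 28046) = -5342*(2*(-217)*(-1/93) + 28046) = -5342*(14/3 + 28046) = -5342*84152/3 = -449539984/3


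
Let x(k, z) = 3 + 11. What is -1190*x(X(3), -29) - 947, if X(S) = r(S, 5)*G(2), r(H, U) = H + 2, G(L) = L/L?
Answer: -17607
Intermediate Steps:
G(L) = 1
r(H, U) = 2 + H
X(S) = 2 + S (X(S) = (2 + S)*1 = 2 + S)
x(k, z) = 14
-1190*x(X(3), -29) - 947 = -1190*14 - 947 = -16660 - 947 = -17607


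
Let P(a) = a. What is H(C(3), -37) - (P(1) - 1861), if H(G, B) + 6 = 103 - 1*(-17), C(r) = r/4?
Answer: 1974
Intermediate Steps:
C(r) = r/4 (C(r) = r*(¼) = r/4)
H(G, B) = 114 (H(G, B) = -6 + (103 - 1*(-17)) = -6 + (103 + 17) = -6 + 120 = 114)
H(C(3), -37) - (P(1) - 1861) = 114 - (1 - 1861) = 114 - 1*(-1860) = 114 + 1860 = 1974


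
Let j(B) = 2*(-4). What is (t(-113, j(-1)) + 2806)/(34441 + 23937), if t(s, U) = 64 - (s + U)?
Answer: 2991/58378 ≈ 0.051235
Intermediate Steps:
j(B) = -8
t(s, U) = 64 - U - s (t(s, U) = 64 - (U + s) = 64 + (-U - s) = 64 - U - s)
(t(-113, j(-1)) + 2806)/(34441 + 23937) = ((64 - 1*(-8) - 1*(-113)) + 2806)/(34441 + 23937) = ((64 + 8 + 113) + 2806)/58378 = (185 + 2806)*(1/58378) = 2991*(1/58378) = 2991/58378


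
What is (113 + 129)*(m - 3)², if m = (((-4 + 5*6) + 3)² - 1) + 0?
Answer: 169537698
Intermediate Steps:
m = 840 (m = (((-4 + 30) + 3)² - 1) + 0 = ((26 + 3)² - 1) + 0 = (29² - 1) + 0 = (841 - 1) + 0 = 840 + 0 = 840)
(113 + 129)*(m - 3)² = (113 + 129)*(840 - 3)² = 242*837² = 242*700569 = 169537698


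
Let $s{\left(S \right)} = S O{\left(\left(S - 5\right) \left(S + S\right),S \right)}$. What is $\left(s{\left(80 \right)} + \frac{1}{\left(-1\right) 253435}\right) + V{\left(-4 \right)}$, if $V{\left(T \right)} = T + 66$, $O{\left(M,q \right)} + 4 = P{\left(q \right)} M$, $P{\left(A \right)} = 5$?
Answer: $\frac{1216422613769}{253435} \approx 4.7997 \cdot 10^{6}$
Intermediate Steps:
$O{\left(M,q \right)} = -4 + 5 M$
$V{\left(T \right)} = 66 + T$
$s{\left(S \right)} = S \left(-4 + 10 S \left(-5 + S\right)\right)$ ($s{\left(S \right)} = S \left(-4 + 5 \left(S - 5\right) \left(S + S\right)\right) = S \left(-4 + 5 \left(-5 + S\right) 2 S\right) = S \left(-4 + 5 \cdot 2 S \left(-5 + S\right)\right) = S \left(-4 + 10 S \left(-5 + S\right)\right)$)
$\left(s{\left(80 \right)} + \frac{1}{\left(-1\right) 253435}\right) + V{\left(-4 \right)} = \left(2 \cdot 80 \left(-2 + 5 \cdot 80 \left(-5 + 80\right)\right) + \frac{1}{\left(-1\right) 253435}\right) + \left(66 - 4\right) = \left(2 \cdot 80 \left(-2 + 5 \cdot 80 \cdot 75\right) + \frac{1}{-253435}\right) + 62 = \left(2 \cdot 80 \left(-2 + 30000\right) - \frac{1}{253435}\right) + 62 = \left(2 \cdot 80 \cdot 29998 - \frac{1}{253435}\right) + 62 = \left(4799680 - \frac{1}{253435}\right) + 62 = \frac{1216406900799}{253435} + 62 = \frac{1216422613769}{253435}$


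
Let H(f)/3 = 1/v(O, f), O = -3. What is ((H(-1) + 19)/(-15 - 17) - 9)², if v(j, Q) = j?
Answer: 23409/256 ≈ 91.441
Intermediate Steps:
H(f) = -1 (H(f) = 3/(-3) = 3*(-⅓) = -1)
((H(-1) + 19)/(-15 - 17) - 9)² = ((-1 + 19)/(-15 - 17) - 9)² = (18/(-32) - 9)² = (18*(-1/32) - 9)² = (-9/16 - 9)² = (-153/16)² = 23409/256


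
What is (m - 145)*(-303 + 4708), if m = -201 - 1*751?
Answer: -4832285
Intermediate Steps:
m = -952 (m = -201 - 751 = -952)
(m - 145)*(-303 + 4708) = (-952 - 145)*(-303 + 4708) = -1097*4405 = -4832285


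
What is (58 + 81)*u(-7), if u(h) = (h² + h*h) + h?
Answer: 12649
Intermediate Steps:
u(h) = h + 2*h² (u(h) = (h² + h²) + h = 2*h² + h = h + 2*h²)
(58 + 81)*u(-7) = (58 + 81)*(-7*(1 + 2*(-7))) = 139*(-7*(1 - 14)) = 139*(-7*(-13)) = 139*91 = 12649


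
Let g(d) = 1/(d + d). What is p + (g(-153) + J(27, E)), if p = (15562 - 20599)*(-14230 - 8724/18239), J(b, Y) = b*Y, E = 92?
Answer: 17394065955395/242658 ≈ 7.1681e+7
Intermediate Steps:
J(b, Y) = Y*b
g(d) = 1/(2*d)
p = 56841382986/793 (p = -5037*(-14230 - 8724*1/18239) = -5037*(-14230 - 8724/18239) = -5037*(-259549694/18239) = 56841382986/793 ≈ 7.1679e+7)
p + (g(-153) + J(27, E)) = 56841382986/793 + ((½)/(-153) + 92*27) = 56841382986/793 + ((½)*(-1/153) + 2484) = 56841382986/793 + (-1/306 + 2484) = 56841382986/793 + 760103/306 = 17394065955395/242658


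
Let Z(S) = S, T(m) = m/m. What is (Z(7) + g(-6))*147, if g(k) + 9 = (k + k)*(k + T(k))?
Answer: 8526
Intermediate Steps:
T(m) = 1
g(k) = -9 + 2*k*(1 + k) (g(k) = -9 + (k + k)*(k + 1) = -9 + (2*k)*(1 + k) = -9 + 2*k*(1 + k))
(Z(7) + g(-6))*147 = (7 + (-9 + 2*(-6) + 2*(-6)**2))*147 = (7 + (-9 - 12 + 2*36))*147 = (7 + (-9 - 12 + 72))*147 = (7 + 51)*147 = 58*147 = 8526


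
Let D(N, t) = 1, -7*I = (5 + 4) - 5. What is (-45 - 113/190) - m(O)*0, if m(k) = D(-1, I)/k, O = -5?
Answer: -8663/190 ≈ -45.595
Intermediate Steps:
I = -4/7 (I = -((5 + 4) - 5)/7 = -(9 - 5)/7 = -⅐*4 = -4/7 ≈ -0.57143)
m(k) = 1/k
(-45 - 113/190) - m(O)*0 = (-45 - 113/190) - 0/(-5) = (-45 - 113*1/190) - (-1)*0/5 = (-45 - 113/190) - 1*0 = -8663/190 + 0 = -8663/190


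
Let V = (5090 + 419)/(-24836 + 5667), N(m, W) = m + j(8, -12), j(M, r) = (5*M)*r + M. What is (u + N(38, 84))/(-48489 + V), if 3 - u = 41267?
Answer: 399654481/464745575 ≈ 0.85994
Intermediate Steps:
j(M, r) = M + 5*M*r (j(M, r) = 5*M*r + M = M + 5*M*r)
N(m, W) = -472 + m (N(m, W) = m + 8*(1 + 5*(-12)) = m + 8*(1 - 60) = m + 8*(-59) = m - 472 = -472 + m)
V = -5509/19169 (V = 5509/(-19169) = 5509*(-1/19169) = -5509/19169 ≈ -0.28739)
u = -41264 (u = 3 - 1*41267 = 3 - 41267 = -41264)
(u + N(38, 84))/(-48489 + V) = (-41264 + (-472 + 38))/(-48489 - 5509/19169) = (-41264 - 434)/(-929491150/19169) = -41698*(-19169/929491150) = 399654481/464745575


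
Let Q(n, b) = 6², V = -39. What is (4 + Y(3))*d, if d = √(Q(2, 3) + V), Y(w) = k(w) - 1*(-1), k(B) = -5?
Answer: 0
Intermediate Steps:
Q(n, b) = 36
Y(w) = -4 (Y(w) = -5 - 1*(-1) = -5 + 1 = -4)
d = I*√3 (d = √(36 - 39) = √(-3) = I*√3 ≈ 1.732*I)
(4 + Y(3))*d = (4 - 4)*(I*√3) = 0*(I*√3) = 0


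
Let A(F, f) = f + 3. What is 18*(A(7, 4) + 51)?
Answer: 1044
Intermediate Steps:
A(F, f) = 3 + f
18*(A(7, 4) + 51) = 18*((3 + 4) + 51) = 18*(7 + 51) = 18*58 = 1044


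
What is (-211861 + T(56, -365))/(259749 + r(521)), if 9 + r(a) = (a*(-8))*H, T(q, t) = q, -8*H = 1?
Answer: -211805/260261 ≈ -0.81382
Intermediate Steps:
H = -1/8 (H = -1/8*1 = -1/8 ≈ -0.12500)
r(a) = -9 + a (r(a) = -9 + (a*(-8))*(-1/8) = -9 - 8*a*(-1/8) = -9 + a)
(-211861 + T(56, -365))/(259749 + r(521)) = (-211861 + 56)/(259749 + (-9 + 521)) = -211805/(259749 + 512) = -211805/260261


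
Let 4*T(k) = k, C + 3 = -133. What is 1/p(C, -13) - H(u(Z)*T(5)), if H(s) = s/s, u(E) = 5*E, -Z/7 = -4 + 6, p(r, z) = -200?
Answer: -201/200 ≈ -1.0050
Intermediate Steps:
C = -136 (C = -3 - 133 = -136)
T(k) = k/4
Z = -14 (Z = -7*(-4 + 6) = -7*2 = -14)
H(s) = 1
1/p(C, -13) - H(u(Z)*T(5)) = 1/(-200) - 1*1 = -1/200 - 1 = -201/200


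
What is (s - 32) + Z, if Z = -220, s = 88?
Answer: -164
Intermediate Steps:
(s - 32) + Z = (88 - 32) - 220 = 56 - 220 = -164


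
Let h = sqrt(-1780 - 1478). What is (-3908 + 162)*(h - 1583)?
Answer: 5929918 - 11238*I*sqrt(362) ≈ 5.9299e+6 - 2.1382e+5*I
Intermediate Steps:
h = 3*I*sqrt(362) (h = sqrt(-3258) = 3*I*sqrt(362) ≈ 57.079*I)
(-3908 + 162)*(h - 1583) = (-3908 + 162)*(3*I*sqrt(362) - 1583) = -3746*(-1583 + 3*I*sqrt(362)) = 5929918 - 11238*I*sqrt(362)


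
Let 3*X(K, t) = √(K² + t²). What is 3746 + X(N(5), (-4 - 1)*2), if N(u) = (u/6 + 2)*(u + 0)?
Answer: 3746 + 5*√433/18 ≈ 3751.8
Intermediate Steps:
N(u) = u*(2 + u/6) (N(u) = (u*(⅙) + 2)*u = (u/6 + 2)*u = (2 + u/6)*u = u*(2 + u/6))
X(K, t) = √(K² + t²)/3
3746 + X(N(5), (-4 - 1)*2) = 3746 + √(((⅙)*5*(12 + 5))² + ((-4 - 1)*2)²)/3 = 3746 + √(((⅙)*5*17)² + (-5*2)²)/3 = 3746 + √((85/6)² + (-10)²)/3 = 3746 + √(7225/36 + 100)/3 = 3746 + √(10825/36)/3 = 3746 + (5*√433/6)/3 = 3746 + 5*√433/18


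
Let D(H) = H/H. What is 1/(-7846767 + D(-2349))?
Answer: -1/7846766 ≈ -1.2744e-7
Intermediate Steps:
D(H) = 1
1/(-7846767 + D(-2349)) = 1/(-7846767 + 1) = 1/(-7846766) = -1/7846766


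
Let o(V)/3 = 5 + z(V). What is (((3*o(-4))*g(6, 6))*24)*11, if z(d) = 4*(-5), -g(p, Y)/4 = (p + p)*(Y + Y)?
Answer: 20528640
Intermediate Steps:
g(p, Y) = -16*Y*p (g(p, Y) = -4*(p + p)*(Y + Y) = -4*2*p*2*Y = -16*Y*p)
z(d) = -20
o(V) = -45 (o(V) = 3*(5 - 20) = 3*(-15) = -45)
(((3*o(-4))*g(6, 6))*24)*11 = (((3*(-45))*(-16*6*6))*24)*11 = (-135*(-576)*24)*11 = (77760*24)*11 = 1866240*11 = 20528640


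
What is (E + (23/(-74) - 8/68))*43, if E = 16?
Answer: 842327/1258 ≈ 669.58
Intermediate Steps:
(E + (23/(-74) - 8/68))*43 = (16 + (23/(-74) - 8/68))*43 = (16 + (23*(-1/74) - 8*1/68))*43 = (16 + (-23/74 - 2/17))*43 = (16 - 539/1258)*43 = (19589/1258)*43 = 842327/1258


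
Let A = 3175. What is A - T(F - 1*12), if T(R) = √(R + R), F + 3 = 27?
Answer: 3175 - 2*√6 ≈ 3170.1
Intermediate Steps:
F = 24 (F = -3 + 27 = 24)
T(R) = √2*√R (T(R) = √(2*R) = √2*√R)
A - T(F - 1*12) = 3175 - √2*√(24 - 1*12) = 3175 - √2*√(24 - 12) = 3175 - √2*√12 = 3175 - √2*2*√3 = 3175 - 2*√6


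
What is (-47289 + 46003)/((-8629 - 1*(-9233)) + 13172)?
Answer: -643/6888 ≈ -0.093351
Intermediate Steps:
(-47289 + 46003)/((-8629 - 1*(-9233)) + 13172) = -1286/((-8629 + 9233) + 13172) = -1286/(604 + 13172) = -1286/13776 = -1286*1/13776 = -643/6888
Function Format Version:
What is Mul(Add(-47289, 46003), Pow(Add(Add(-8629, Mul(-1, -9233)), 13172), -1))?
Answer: Rational(-643, 6888) ≈ -0.093351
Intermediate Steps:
Mul(Add(-47289, 46003), Pow(Add(Add(-8629, Mul(-1, -9233)), 13172), -1)) = Mul(-1286, Pow(Add(Add(-8629, 9233), 13172), -1)) = Mul(-1286, Pow(Add(604, 13172), -1)) = Mul(-1286, Pow(13776, -1)) = Mul(-1286, Rational(1, 13776)) = Rational(-643, 6888)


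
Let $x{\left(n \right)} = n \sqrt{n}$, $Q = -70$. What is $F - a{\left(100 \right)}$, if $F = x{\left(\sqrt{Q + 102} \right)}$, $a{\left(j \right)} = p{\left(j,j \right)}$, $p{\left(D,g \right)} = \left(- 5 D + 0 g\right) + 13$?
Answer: $487 + 8 \cdot 2^{\frac{3}{4}} \approx 500.45$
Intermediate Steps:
$x{\left(n \right)} = n^{\frac{3}{2}}$
$p{\left(D,g \right)} = 13 - 5 D$ ($p{\left(D,g \right)} = \left(- 5 D + 0\right) + 13 = - 5 D + 13 = 13 - 5 D$)
$a{\left(j \right)} = 13 - 5 j$
$F = 8 \cdot 2^{\frac{3}{4}}$ ($F = \left(\sqrt{-70 + 102}\right)^{\frac{3}{2}} = \left(\sqrt{32}\right)^{\frac{3}{2}} = \left(4 \sqrt{2}\right)^{\frac{3}{2}} = 8 \cdot 2^{\frac{3}{4}} \approx 13.454$)
$F - a{\left(100 \right)} = 8 \cdot 2^{\frac{3}{4}} - \left(13 - 500\right) = 8 \cdot 2^{\frac{3}{4}} - -487 = 8 \cdot 2^{\frac{3}{4}} + 487 = 487 + 8 \cdot 2^{\frac{3}{4}}$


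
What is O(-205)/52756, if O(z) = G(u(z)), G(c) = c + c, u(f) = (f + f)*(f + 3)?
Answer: 41410/13189 ≈ 3.1397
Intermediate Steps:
u(f) = 2*f*(3 + f) (u(f) = (2*f)*(3 + f) = 2*f*(3 + f))
G(c) = 2*c
O(z) = 4*z*(3 + z) (O(z) = 2*(2*z*(3 + z)) = 4*z*(3 + z))
O(-205)/52756 = (4*(-205)*(3 - 205))/52756 = (4*(-205)*(-202))*(1/52756) = 165640*(1/52756) = 41410/13189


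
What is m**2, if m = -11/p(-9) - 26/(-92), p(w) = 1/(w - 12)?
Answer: 113188321/2116 ≈ 53492.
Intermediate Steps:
p(w) = 1/(-12 + w)
m = 10639/46 (m = -11/(1/(-12 - 9)) - 26/(-92) = -11/(1/(-21)) - 26*(-1/92) = -11/(-1/21) + 13/46 = -11*(-21) + 13/46 = 231 + 13/46 = 10639/46 ≈ 231.28)
m**2 = (10639/46)**2 = 113188321/2116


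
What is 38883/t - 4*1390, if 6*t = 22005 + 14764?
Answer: -204202342/36769 ≈ -5553.7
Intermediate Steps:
t = 36769/6 (t = (22005 + 14764)/6 = (⅙)*36769 = 36769/6 ≈ 6128.2)
38883/t - 4*1390 = 38883/(36769/6) - 4*1390 = 38883*(6/36769) - 1*5560 = 233298/36769 - 5560 = -204202342/36769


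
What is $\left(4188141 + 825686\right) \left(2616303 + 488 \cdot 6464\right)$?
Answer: $28933466952845$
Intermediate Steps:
$\left(4188141 + 825686\right) \left(2616303 + 488 \cdot 6464\right) = 5013827 \left(2616303 + 3154432\right) = 5013827 \cdot 5770735 = 28933466952845$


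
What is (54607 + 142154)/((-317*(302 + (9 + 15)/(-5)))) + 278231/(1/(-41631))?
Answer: -5456327521569987/471062 ≈ -1.1583e+10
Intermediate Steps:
(54607 + 142154)/((-317*(302 + (9 + 15)/(-5)))) + 278231/(1/(-41631)) = 196761/((-317*(302 + 24*(-⅕)))) + 278231/(-1/41631) = 196761/((-317*(302 - 24/5))) + 278231*(-41631) = 196761/((-317*1486/5)) - 11583034761 = 196761/(-471062/5) - 11583034761 = 196761*(-5/471062) - 11583034761 = -983805/471062 - 11583034761 = -5456327521569987/471062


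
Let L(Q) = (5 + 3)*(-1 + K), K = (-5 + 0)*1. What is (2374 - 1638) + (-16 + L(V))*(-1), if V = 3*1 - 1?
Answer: 800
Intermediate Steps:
K = -5 (K = -5*1 = -5)
V = 2 (V = 3 - 1 = 2)
L(Q) = -48 (L(Q) = (5 + 3)*(-1 - 5) = 8*(-6) = -48)
(2374 - 1638) + (-16 + L(V))*(-1) = (2374 - 1638) + (-16 - 48)*(-1) = 736 - 64*(-1) = 736 + 64 = 800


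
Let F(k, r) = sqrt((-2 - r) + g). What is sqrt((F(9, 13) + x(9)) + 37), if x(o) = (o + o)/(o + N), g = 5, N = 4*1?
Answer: sqrt(6487 + 169*I*sqrt(10))/13 ≈ 6.2008 + 0.25499*I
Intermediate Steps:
N = 4
F(k, r) = sqrt(3 - r) (F(k, r) = sqrt((-2 - r) + 5) = sqrt(3 - r))
x(o) = 2*o/(4 + o) (x(o) = (o + o)/(o + 4) = (2*o)/(4 + o) = 2*o/(4 + o))
sqrt((F(9, 13) + x(9)) + 37) = sqrt((sqrt(3 - 1*13) + 2*9/(4 + 9)) + 37) = sqrt((sqrt(3 - 13) + 2*9/13) + 37) = sqrt((sqrt(-10) + 2*9*(1/13)) + 37) = sqrt((I*sqrt(10) + 18/13) + 37) = sqrt((18/13 + I*sqrt(10)) + 37) = sqrt(499/13 + I*sqrt(10))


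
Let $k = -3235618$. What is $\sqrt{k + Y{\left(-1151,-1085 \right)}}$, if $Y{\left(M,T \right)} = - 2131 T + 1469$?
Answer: $3 i \sqrt{102446} \approx 960.22 i$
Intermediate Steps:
$Y{\left(M,T \right)} = 1469 - 2131 T$
$\sqrt{k + Y{\left(-1151,-1085 \right)}} = \sqrt{-3235618 + \left(1469 - -2312135\right)} = \sqrt{-3235618 + \left(1469 + 2312135\right)} = \sqrt{-3235618 + 2313604} = \sqrt{-922014} = 3 i \sqrt{102446}$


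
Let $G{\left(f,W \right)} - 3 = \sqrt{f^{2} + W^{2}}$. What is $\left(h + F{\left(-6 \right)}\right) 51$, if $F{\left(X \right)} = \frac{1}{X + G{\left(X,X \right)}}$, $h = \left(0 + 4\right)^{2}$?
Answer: $\frac{5729}{7} + \frac{34 \sqrt{2}}{7} \approx 825.3$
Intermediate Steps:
$G{\left(f,W \right)} = 3 + \sqrt{W^{2} + f^{2}}$ ($G{\left(f,W \right)} = 3 + \sqrt{f^{2} + W^{2}} = 3 + \sqrt{W^{2} + f^{2}}$)
$h = 16$ ($h = 4^{2} = 16$)
$F{\left(X \right)} = \frac{1}{3 + X + \sqrt{2} \sqrt{X^{2}}}$ ($F{\left(X \right)} = \frac{1}{X + \left(3 + \sqrt{X^{2} + X^{2}}\right)} = \frac{1}{X + \left(3 + \sqrt{2 X^{2}}\right)} = \frac{1}{X + \left(3 + \sqrt{2} \sqrt{X^{2}}\right)} = \frac{1}{3 + X + \sqrt{2} \sqrt{X^{2}}}$)
$\left(h + F{\left(-6 \right)}\right) 51 = \left(16 + \frac{1}{3 - 6 + \sqrt{2} \sqrt{\left(-6\right)^{2}}}\right) 51 = \left(16 + \frac{1}{3 - 6 + \sqrt{2} \sqrt{36}}\right) 51 = \left(16 + \frac{1}{3 - 6 + \sqrt{2} \cdot 6}\right) 51 = \left(16 + \frac{1}{3 - 6 + 6 \sqrt{2}}\right) 51 = \left(16 + \frac{1}{-3 + 6 \sqrt{2}}\right) 51 = 816 + \frac{51}{-3 + 6 \sqrt{2}}$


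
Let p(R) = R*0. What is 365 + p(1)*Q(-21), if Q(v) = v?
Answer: 365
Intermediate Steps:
p(R) = 0
365 + p(1)*Q(-21) = 365 + 0*(-21) = 365 + 0 = 365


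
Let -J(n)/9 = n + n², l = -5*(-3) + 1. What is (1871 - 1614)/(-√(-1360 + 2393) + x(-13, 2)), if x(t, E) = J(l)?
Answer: -629136/5991671 + 257*√1033/5991671 ≈ -0.10362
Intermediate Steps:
l = 16 (l = 15 + 1 = 16)
J(n) = -9*n - 9*n² (J(n) = -9*(n + n²) = -9*n - 9*n²)
x(t, E) = -2448 (x(t, E) = -9*16*(1 + 16) = -9*16*17 = -2448)
(1871 - 1614)/(-√(-1360 + 2393) + x(-13, 2)) = (1871 - 1614)/(-√(-1360 + 2393) - 2448) = 257/(-√1033 - 2448) = 257/(-2448 - √1033)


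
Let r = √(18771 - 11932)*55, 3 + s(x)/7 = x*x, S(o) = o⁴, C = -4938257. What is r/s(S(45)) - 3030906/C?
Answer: 3030906/4938257 + 55*√6839/117705877734354 ≈ 0.61376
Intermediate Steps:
s(x) = -21 + 7*x² (s(x) = -21 + 7*(x*x) = -21 + 7*x²)
r = 55*√6839 (r = √6839*55 = 55*√6839 ≈ 4548.4)
r/s(S(45)) - 3030906/C = (55*√6839)/(-21 + 7*(45⁴)²) - 3030906/(-4938257) = (55*√6839)/(-21 + 7*4100625²) - 3030906*(-1/4938257) = (55*√6839)/(-21 + 7*16815125390625) + 3030906/4938257 = (55*√6839)/(-21 + 117705877734375) + 3030906/4938257 = (55*√6839)/117705877734354 + 3030906/4938257 = (55*√6839)*(1/117705877734354) + 3030906/4938257 = 55*√6839/117705877734354 + 3030906/4938257 = 3030906/4938257 + 55*√6839/117705877734354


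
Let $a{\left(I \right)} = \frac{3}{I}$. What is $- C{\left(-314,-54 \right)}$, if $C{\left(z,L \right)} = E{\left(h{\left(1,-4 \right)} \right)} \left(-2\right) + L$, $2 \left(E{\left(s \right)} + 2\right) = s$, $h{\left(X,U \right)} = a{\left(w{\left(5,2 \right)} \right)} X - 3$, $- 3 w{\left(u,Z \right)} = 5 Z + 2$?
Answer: $\frac{185}{4} \approx 46.25$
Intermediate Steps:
$w{\left(u,Z \right)} = - \frac{2}{3} - \frac{5 Z}{3}$ ($w{\left(u,Z \right)} = - \frac{5 Z + 2}{3} = - \frac{2 + 5 Z}{3} = - \frac{2}{3} - \frac{5 Z}{3}$)
$h{\left(X,U \right)} = -3 - \frac{3 X}{4}$ ($h{\left(X,U \right)} = \frac{3}{- \frac{2}{3} - \frac{10}{3}} X - 3 = \frac{3}{-4} X - 3 = 3 \left(- \frac{1}{4}\right) X - 3 = - \frac{3 X}{4} - 3 = -3 - \frac{3 X}{4}$)
$E{\left(s \right)} = -2 + \frac{s}{2}$
$C{\left(z,L \right)} = \frac{31}{4} + L$ ($C{\left(z,L \right)} = \left(-2 + \frac{-3 - \frac{3}{4}}{2}\right) \left(-2\right) + L = \left(-2 + \frac{1}{2} \left(- \frac{15}{4}\right)\right) \left(-2\right) + L = \left(-2 - \frac{15}{8}\right) \left(-2\right) + L = \left(- \frac{31}{8}\right) \left(-2\right) + L = \frac{31}{4} + L$)
$- C{\left(-314,-54 \right)} = - (\frac{31}{4} - 54) = \left(-1\right) \left(- \frac{185}{4}\right) = \frac{185}{4}$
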